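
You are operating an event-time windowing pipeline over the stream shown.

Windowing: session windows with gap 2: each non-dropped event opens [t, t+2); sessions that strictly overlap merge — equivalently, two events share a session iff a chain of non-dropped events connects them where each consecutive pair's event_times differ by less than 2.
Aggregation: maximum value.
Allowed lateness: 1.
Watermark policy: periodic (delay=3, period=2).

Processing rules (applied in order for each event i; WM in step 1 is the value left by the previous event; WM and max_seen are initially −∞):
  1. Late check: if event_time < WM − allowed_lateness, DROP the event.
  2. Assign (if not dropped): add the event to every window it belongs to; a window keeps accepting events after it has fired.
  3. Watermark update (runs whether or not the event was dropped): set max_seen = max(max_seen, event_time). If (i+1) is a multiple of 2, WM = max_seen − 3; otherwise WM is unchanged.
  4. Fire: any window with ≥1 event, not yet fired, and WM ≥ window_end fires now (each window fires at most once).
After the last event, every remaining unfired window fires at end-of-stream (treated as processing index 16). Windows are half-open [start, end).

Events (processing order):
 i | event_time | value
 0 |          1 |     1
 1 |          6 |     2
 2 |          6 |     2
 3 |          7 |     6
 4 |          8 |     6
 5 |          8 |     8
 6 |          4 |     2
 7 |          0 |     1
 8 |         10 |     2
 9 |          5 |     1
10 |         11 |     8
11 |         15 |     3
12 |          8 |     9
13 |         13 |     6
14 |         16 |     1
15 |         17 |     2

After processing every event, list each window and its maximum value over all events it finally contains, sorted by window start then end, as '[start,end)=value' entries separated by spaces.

i=0 t=1 v=1: → [1,3); WM=−∞
i=1 t=6 v=2: → [6,8); WM=3
i=2 t=6 v=2: → [6,8); WM=3
i=3 t=7 v=6: → [6,9); WM=4
i=4 t=8 v=6: → [6,10); WM=4
i=5 t=8 v=8: → [6,10); WM=5
i=6 t=4 v=2: → [4,6); WM=5
i=7 t=0 v=1: DROP (t<5-1); WM=5
i=8 t=10 v=2: → [10,12); WM=5
i=9 t=5 v=1: → [4,10); WM=7
i=10 t=11 v=8: → [10,13); WM=7
i=11 t=15 v=3: → [15,17); WM=12
i=12 t=8 v=9: DROP (t<12-1); WM=12
i=13 t=13 v=6: → [13,15); WM=12
i=14 t=16 v=1: → [15,18); WM=12
i=15 t=17 v=2: → [15,19); WM=14

[1,3)=1 [4,10)=8 [10,13)=8 [13,15)=6 [15,19)=3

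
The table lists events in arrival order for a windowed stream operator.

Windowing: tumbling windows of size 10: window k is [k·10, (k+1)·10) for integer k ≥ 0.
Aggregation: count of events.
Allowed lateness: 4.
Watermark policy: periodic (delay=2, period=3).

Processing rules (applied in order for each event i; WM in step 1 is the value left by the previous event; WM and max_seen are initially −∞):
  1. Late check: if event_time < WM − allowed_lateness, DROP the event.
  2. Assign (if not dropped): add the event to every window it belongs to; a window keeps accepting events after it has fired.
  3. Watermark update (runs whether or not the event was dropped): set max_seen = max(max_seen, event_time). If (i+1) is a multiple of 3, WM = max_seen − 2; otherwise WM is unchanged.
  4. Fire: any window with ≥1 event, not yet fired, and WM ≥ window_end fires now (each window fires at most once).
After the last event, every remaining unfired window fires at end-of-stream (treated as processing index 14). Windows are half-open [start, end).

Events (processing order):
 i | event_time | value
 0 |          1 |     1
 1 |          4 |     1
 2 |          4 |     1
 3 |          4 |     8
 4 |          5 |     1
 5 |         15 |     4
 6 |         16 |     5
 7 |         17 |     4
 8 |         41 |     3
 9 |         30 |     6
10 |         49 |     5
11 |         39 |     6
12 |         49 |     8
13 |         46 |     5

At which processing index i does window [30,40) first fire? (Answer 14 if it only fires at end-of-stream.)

i=0 t=1 v=1: → [0,10); WM=−∞
i=1 t=4 v=1: → [0,10); WM=−∞
i=2 t=4 v=1: → [0,10); WM=2
i=3 t=4 v=8: → [0,10); WM=2
i=4 t=5 v=1: → [0,10); WM=2
i=5 t=15 v=4: → [10,20); WM=13; [0,10) fires=5
i=6 t=16 v=5: → [10,20); WM=13
i=7 t=17 v=4: → [10,20); WM=13
i=8 t=41 v=3: → [40,50); WM=39; [10,20) fires=3
i=9 t=30 v=6: DROP (t<39-4); WM=39
i=10 t=49 v=5: → [40,50); WM=39
i=11 t=39 v=6: → [30,40); WM=47; [30,40) fires=1
i=12 t=49 v=8: → [40,50); WM=47
i=13 t=46 v=5: → [40,50); WM=47

11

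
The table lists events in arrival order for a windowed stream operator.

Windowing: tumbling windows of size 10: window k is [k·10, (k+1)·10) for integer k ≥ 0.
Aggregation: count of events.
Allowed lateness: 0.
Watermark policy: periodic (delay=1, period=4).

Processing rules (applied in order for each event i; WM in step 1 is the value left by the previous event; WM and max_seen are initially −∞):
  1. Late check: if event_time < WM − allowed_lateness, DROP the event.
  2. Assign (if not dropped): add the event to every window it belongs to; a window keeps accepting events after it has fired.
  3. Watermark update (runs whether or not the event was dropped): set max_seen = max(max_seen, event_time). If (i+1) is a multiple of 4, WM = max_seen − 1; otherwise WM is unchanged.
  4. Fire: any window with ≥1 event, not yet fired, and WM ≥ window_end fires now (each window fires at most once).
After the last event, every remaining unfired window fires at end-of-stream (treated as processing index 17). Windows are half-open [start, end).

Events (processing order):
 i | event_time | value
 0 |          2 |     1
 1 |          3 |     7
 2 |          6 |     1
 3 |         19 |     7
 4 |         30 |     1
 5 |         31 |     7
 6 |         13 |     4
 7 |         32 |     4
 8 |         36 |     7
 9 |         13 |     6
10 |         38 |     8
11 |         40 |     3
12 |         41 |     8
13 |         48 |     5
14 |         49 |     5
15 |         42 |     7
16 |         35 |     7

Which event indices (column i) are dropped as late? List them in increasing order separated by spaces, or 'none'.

6 9 16

i=0 t=2 v=1: → [0,10); WM=−∞
i=1 t=3 v=7: → [0,10); WM=−∞
i=2 t=6 v=1: → [0,10); WM=−∞
i=3 t=19 v=7: → [10,20); WM=18; [0,10) fires=3
i=4 t=30 v=1: → [30,40); WM=18
i=5 t=31 v=7: → [30,40); WM=18
i=6 t=13 v=4: DROP (t<18-0); WM=18
i=7 t=32 v=4: → [30,40); WM=31; [10,20) fires=1
i=8 t=36 v=7: → [30,40); WM=31
i=9 t=13 v=6: DROP (t<31-0); WM=31
i=10 t=38 v=8: → [30,40); WM=31
i=11 t=40 v=3: → [40,50); WM=39
i=12 t=41 v=8: → [40,50); WM=39
i=13 t=48 v=5: → [40,50); WM=39
i=14 t=49 v=5: → [40,50); WM=39
i=15 t=42 v=7: → [40,50); WM=48; [30,40) fires=5
i=16 t=35 v=7: DROP (t<48-0); WM=48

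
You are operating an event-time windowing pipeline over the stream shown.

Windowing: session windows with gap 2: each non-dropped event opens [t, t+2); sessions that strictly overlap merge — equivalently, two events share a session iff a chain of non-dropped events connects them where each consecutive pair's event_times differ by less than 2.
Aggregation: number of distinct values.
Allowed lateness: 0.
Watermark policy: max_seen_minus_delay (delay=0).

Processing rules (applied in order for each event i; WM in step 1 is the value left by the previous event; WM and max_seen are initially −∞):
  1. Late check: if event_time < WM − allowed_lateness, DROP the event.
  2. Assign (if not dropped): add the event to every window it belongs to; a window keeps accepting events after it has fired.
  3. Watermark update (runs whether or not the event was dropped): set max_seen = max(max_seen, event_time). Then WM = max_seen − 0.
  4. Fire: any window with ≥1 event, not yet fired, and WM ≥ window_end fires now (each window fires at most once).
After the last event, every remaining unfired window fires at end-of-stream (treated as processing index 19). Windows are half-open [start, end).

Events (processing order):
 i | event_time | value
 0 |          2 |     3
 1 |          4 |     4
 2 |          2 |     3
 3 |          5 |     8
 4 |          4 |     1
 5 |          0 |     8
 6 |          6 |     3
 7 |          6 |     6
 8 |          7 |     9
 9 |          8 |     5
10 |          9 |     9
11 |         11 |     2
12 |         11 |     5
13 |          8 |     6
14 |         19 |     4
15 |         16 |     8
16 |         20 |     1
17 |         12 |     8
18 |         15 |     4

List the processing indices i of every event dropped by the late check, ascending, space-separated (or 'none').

i=0 t=2 v=3: → [2,4); WM=2
i=1 t=4 v=4: → [4,6); WM=4
i=2 t=2 v=3: DROP (t<4-0); WM=4
i=3 t=5 v=8: → [4,7); WM=5
i=4 t=4 v=1: DROP (t<5-0); WM=5
i=5 t=0 v=8: DROP (t<5-0); WM=5
i=6 t=6 v=3: → [4,8); WM=6
i=7 t=6 v=6: → [4,8); WM=6
i=8 t=7 v=9: → [4,9); WM=7
i=9 t=8 v=5: → [4,10); WM=8
i=10 t=9 v=9: → [4,11); WM=9
i=11 t=11 v=2: → [11,13); WM=11
i=12 t=11 v=5: → [11,13); WM=11
i=13 t=8 v=6: DROP (t<11-0); WM=11
i=14 t=19 v=4: → [19,21); WM=19
i=15 t=16 v=8: DROP (t<19-0); WM=19
i=16 t=20 v=1: → [19,22); WM=20
i=17 t=12 v=8: DROP (t<20-0); WM=20
i=18 t=15 v=4: DROP (t<20-0); WM=20

2 4 5 13 15 17 18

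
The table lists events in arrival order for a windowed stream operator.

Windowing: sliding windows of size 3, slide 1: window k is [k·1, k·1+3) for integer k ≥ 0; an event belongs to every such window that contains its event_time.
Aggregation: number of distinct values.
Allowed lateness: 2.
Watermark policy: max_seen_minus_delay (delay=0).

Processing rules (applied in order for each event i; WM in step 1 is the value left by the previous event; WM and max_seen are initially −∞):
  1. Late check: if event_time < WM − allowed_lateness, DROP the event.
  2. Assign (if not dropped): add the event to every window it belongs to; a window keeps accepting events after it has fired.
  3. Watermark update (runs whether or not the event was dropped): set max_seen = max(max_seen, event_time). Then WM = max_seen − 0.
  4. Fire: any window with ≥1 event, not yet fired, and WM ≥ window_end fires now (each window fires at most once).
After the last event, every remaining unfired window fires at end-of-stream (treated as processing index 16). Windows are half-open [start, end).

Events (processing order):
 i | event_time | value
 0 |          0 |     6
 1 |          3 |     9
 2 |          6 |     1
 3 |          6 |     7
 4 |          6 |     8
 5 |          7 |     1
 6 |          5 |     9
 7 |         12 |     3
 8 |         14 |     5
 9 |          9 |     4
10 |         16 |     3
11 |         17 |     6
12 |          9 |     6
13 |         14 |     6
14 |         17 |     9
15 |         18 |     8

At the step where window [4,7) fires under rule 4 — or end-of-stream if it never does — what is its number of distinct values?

3

i=0 t=0 v=6: → [0,3); WM=0
i=1 t=3 v=9: → [3,6),[2,5),[1,4); WM=3; [0,3) fires=1
i=2 t=6 v=1: → [6,9),[5,8),[4,7); WM=6; [1,4) fires=1 [2,5) fires=1 [3,6) fires=1
i=3 t=6 v=7: → [6,9),[5,8),[4,7); WM=6
i=4 t=6 v=8: → [6,9),[5,8),[4,7); WM=6
i=5 t=7 v=1: → [7,10),[6,9),[5,8); WM=7; [4,7) fires=3
i=6 t=5 v=9: → [5,8),[4,7),[3,6); WM=7
i=7 t=12 v=3: → [12,15),[11,14),[10,13); WM=12; [5,8) fires=4 [6,9) fires=3 [7,10) fires=1
i=8 t=14 v=5: → [14,17),[13,16),[12,15); WM=14; [10,13) fires=1 [11,14) fires=1
i=9 t=9 v=4: DROP (t<14-2); WM=14
i=10 t=16 v=3: → [16,19),[15,18),[14,17); WM=16; [12,15) fires=2 [13,16) fires=1
i=11 t=17 v=6: → [17,20),[16,19),[15,18); WM=17; [14,17) fires=2
i=12 t=9 v=6: DROP (t<17-2); WM=17
i=13 t=14 v=6: DROP (t<17-2); WM=17
i=14 t=17 v=9: → [17,20),[16,19),[15,18); WM=17
i=15 t=18 v=8: → [18,21),[17,20),[16,19); WM=18; [15,18) fires=3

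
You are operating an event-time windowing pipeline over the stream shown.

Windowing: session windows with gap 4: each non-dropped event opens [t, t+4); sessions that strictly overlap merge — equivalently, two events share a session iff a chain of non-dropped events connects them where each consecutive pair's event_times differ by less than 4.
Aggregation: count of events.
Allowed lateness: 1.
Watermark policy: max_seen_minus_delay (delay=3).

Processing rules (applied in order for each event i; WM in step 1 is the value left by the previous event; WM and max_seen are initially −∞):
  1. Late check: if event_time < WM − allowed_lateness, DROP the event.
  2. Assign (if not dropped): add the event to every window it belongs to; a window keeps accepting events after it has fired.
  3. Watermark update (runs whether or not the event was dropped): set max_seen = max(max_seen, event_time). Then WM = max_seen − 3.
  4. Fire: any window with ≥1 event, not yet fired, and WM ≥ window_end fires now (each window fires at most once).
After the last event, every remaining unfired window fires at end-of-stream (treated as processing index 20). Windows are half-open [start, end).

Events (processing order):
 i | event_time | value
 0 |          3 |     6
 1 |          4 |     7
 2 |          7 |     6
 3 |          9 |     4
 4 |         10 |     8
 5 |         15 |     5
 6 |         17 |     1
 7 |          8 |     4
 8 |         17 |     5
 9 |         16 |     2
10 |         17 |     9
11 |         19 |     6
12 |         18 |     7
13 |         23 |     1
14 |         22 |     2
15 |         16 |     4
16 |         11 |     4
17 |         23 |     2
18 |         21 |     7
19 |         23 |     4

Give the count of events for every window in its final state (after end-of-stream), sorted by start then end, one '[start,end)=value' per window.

i=0 t=3 v=6: → [3,7); WM=0
i=1 t=4 v=7: → [3,8); WM=1
i=2 t=7 v=6: → [3,11); WM=4
i=3 t=9 v=4: → [3,13); WM=6
i=4 t=10 v=8: → [3,14); WM=7
i=5 t=15 v=5: → [15,19); WM=12
i=6 t=17 v=1: → [15,21); WM=14
i=7 t=8 v=4: DROP (t<14-1); WM=14
i=8 t=17 v=5: → [15,21); WM=14
i=9 t=16 v=2: → [15,21); WM=14
i=10 t=17 v=9: → [15,21); WM=14
i=11 t=19 v=6: → [15,23); WM=16
i=12 t=18 v=7: → [15,23); WM=16
i=13 t=23 v=1: → [23,27); WM=20
i=14 t=22 v=2: → [15,27); WM=20
i=15 t=16 v=4: DROP (t<20-1); WM=20
i=16 t=11 v=4: DROP (t<20-1); WM=20
i=17 t=23 v=2: → [15,27); WM=20
i=18 t=21 v=7: → [15,27); WM=20
i=19 t=23 v=4: → [15,27); WM=20

[3,14)=5 [15,27)=12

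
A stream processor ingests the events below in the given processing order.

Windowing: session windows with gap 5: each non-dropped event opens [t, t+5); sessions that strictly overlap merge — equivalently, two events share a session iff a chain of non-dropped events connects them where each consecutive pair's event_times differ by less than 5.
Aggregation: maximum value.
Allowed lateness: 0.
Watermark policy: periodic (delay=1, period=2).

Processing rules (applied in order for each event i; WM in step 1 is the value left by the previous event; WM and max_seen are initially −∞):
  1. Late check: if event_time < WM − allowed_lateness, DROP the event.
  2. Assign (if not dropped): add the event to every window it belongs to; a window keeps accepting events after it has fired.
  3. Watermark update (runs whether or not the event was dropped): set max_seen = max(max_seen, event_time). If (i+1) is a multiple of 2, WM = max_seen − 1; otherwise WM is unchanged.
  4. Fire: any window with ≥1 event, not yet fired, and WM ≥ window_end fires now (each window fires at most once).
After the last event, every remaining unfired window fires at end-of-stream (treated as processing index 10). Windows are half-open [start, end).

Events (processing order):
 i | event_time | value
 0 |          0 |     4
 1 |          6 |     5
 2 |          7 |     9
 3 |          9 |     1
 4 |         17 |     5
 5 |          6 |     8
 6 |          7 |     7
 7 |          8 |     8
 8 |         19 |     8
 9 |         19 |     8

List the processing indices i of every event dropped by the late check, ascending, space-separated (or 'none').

i=0 t=0 v=4: → [0,5); WM=−∞
i=1 t=6 v=5: → [6,11); WM=5
i=2 t=7 v=9: → [6,12); WM=5
i=3 t=9 v=1: → [6,14); WM=8
i=4 t=17 v=5: → [17,22); WM=8
i=5 t=6 v=8: DROP (t<8-0); WM=16
i=6 t=7 v=7: DROP (t<16-0); WM=16
i=7 t=8 v=8: DROP (t<16-0); WM=16
i=8 t=19 v=8: → [17,24); WM=16
i=9 t=19 v=8: → [17,24); WM=18

5 6 7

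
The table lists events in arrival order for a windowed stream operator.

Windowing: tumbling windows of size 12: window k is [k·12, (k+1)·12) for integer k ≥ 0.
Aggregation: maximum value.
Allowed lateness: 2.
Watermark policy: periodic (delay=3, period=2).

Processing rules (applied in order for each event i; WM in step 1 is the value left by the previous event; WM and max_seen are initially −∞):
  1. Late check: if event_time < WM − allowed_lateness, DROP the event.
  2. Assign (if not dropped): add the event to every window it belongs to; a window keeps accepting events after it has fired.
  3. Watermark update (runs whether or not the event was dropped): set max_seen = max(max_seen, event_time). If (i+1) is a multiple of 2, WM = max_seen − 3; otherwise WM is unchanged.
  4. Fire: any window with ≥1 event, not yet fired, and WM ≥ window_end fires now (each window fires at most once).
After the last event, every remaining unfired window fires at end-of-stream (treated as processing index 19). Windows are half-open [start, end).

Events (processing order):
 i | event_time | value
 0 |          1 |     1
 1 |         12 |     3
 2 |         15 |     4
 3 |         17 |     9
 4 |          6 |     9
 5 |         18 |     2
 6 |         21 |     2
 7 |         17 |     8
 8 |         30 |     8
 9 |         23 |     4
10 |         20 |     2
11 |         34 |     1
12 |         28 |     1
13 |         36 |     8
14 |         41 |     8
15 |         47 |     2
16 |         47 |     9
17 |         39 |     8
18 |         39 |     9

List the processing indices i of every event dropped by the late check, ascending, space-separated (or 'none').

i=0 t=1 v=1: → [0,12); WM=−∞
i=1 t=12 v=3: → [12,24); WM=9
i=2 t=15 v=4: → [12,24); WM=9
i=3 t=17 v=9: → [12,24); WM=14; [0,12) fires=1
i=4 t=6 v=9: DROP (t<14-2); WM=14
i=5 t=18 v=2: → [12,24); WM=15
i=6 t=21 v=2: → [12,24); WM=15
i=7 t=17 v=8: → [12,24); WM=18
i=8 t=30 v=8: → [24,36); WM=18
i=9 t=23 v=4: → [12,24); WM=27; [12,24) fires=9
i=10 t=20 v=2: DROP (t<27-2); WM=27
i=11 t=34 v=1: → [24,36); WM=31
i=12 t=28 v=1: DROP (t<31-2); WM=31
i=13 t=36 v=8: → [36,48); WM=33
i=14 t=41 v=8: → [36,48); WM=33
i=15 t=47 v=2: → [36,48); WM=44; [24,36) fires=8
i=16 t=47 v=9: → [36,48); WM=44
i=17 t=39 v=8: DROP (t<44-2); WM=44
i=18 t=39 v=9: DROP (t<44-2); WM=44

4 10 12 17 18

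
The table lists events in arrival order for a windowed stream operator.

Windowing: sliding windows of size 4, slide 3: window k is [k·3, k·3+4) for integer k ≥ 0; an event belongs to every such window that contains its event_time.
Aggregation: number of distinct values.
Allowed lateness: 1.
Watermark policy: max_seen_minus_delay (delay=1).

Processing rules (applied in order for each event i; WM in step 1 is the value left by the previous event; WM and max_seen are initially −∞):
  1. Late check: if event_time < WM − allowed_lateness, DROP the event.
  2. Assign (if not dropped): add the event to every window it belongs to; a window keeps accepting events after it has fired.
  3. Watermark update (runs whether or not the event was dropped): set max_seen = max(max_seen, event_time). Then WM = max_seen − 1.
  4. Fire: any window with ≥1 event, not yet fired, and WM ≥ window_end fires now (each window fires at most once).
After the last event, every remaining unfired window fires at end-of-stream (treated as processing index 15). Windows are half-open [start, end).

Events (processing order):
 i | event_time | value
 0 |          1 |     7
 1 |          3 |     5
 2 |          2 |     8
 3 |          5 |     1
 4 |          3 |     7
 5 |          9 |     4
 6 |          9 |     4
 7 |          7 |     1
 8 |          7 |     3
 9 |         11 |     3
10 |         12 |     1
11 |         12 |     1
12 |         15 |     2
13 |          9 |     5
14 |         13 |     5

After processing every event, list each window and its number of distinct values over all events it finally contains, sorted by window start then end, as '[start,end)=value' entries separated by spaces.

[0,4)=3 [3,7)=3 [6,10)=3 [9,13)=3 [12,16)=3 [15,19)=1

i=0 t=1 v=7: → [0,4); WM=0
i=1 t=3 v=5: → [3,7),[0,4); WM=2
i=2 t=2 v=8: → [0,4); WM=2
i=3 t=5 v=1: → [3,7); WM=4; [0,4) fires=3
i=4 t=3 v=7: → [3,7),[0,4); WM=4
i=5 t=9 v=4: → [9,13),[6,10); WM=8; [3,7) fires=3
i=6 t=9 v=4: → [9,13),[6,10); WM=8
i=7 t=7 v=1: → [6,10); WM=8
i=8 t=7 v=3: → [6,10); WM=8
i=9 t=11 v=3: → [9,13); WM=10; [6,10) fires=3
i=10 t=12 v=1: → [12,16),[9,13); WM=11
i=11 t=12 v=1: → [12,16),[9,13); WM=11
i=12 t=15 v=2: → [15,19),[12,16); WM=14; [9,13) fires=3
i=13 t=9 v=5: DROP (t<14-1); WM=14
i=14 t=13 v=5: → [12,16); WM=14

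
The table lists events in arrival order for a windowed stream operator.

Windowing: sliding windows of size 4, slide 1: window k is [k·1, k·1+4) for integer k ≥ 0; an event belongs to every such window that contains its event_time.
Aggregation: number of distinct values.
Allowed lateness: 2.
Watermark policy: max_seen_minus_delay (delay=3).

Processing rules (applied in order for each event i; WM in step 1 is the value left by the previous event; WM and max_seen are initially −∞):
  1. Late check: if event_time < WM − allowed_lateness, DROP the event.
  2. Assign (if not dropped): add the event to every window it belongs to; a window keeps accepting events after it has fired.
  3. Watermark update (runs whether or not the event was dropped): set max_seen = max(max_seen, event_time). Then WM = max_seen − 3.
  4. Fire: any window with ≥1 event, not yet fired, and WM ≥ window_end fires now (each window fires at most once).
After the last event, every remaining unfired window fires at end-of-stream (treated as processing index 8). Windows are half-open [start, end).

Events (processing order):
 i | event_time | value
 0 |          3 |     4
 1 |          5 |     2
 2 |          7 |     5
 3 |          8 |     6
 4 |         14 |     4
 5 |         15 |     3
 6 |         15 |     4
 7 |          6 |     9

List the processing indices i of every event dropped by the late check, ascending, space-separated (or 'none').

i=0 t=3 v=4: → [3,7),[2,6),[1,5),[0,4); WM=0
i=1 t=5 v=2: → [5,9),[4,8),[3,7),[2,6); WM=2
i=2 t=7 v=5: → [7,11),[6,10),[5,9),[4,8); WM=4; [0,4) fires=1
i=3 t=8 v=6: → [8,12),[7,11),[6,10),[5,9); WM=5; [1,5) fires=1
i=4 t=14 v=4: → [14,18),[13,17),[12,16),[11,15); WM=11; [2,6) fires=2 [3,7) fires=2 [4,8) fires=2 [5,9) fires=3 [6,10) fires=2 [7,11) fires=2
i=5 t=15 v=3: → [15,19),[14,18),[13,17),[12,16); WM=12; [8,12) fires=1
i=6 t=15 v=4: → [15,19),[14,18),[13,17),[12,16); WM=12
i=7 t=6 v=9: DROP (t<12-2); WM=12

7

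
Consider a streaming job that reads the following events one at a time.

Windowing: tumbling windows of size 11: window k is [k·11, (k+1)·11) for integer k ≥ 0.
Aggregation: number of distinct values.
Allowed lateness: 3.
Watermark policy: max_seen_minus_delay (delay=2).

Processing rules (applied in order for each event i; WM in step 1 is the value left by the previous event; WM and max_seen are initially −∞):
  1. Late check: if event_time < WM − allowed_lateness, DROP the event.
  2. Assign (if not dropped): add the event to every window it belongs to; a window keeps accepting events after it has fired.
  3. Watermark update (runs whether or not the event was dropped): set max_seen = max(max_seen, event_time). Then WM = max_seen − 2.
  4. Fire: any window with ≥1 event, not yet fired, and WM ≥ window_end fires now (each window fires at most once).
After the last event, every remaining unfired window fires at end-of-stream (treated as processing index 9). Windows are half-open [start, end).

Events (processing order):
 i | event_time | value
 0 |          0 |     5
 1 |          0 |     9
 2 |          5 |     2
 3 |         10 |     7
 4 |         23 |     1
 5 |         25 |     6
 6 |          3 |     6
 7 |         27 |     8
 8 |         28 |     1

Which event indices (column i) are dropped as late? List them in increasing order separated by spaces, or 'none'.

6

i=0 t=0 v=5: → [0,11); WM=-2
i=1 t=0 v=9: → [0,11); WM=-2
i=2 t=5 v=2: → [0,11); WM=3
i=3 t=10 v=7: → [0,11); WM=8
i=4 t=23 v=1: → [22,33); WM=21; [0,11) fires=4
i=5 t=25 v=6: → [22,33); WM=23
i=6 t=3 v=6: DROP (t<23-3); WM=23
i=7 t=27 v=8: → [22,33); WM=25
i=8 t=28 v=1: → [22,33); WM=26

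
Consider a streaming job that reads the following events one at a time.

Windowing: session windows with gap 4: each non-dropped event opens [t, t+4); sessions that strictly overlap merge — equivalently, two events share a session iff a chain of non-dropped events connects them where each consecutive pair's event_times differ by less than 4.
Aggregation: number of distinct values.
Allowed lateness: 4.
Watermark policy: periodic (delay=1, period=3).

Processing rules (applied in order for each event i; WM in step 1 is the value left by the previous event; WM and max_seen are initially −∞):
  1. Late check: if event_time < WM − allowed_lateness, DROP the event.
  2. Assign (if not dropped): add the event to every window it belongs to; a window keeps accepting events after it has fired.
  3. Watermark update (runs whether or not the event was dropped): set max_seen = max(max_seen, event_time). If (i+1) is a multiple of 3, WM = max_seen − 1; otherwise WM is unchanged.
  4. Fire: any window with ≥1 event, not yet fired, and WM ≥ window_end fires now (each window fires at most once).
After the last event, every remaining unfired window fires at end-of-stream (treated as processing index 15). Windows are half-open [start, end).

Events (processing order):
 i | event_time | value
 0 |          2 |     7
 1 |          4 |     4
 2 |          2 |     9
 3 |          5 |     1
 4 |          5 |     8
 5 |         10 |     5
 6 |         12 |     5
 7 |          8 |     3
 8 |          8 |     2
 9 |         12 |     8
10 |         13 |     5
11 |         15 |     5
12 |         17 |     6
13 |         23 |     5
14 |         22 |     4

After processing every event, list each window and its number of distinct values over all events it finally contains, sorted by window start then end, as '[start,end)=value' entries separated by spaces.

[2,21)=9 [22,27)=2

i=0 t=2 v=7: → [2,6); WM=−∞
i=1 t=4 v=4: → [2,8); WM=−∞
i=2 t=2 v=9: → [2,8); WM=3
i=3 t=5 v=1: → [2,9); WM=3
i=4 t=5 v=8: → [2,9); WM=3
i=5 t=10 v=5: → [10,14); WM=9
i=6 t=12 v=5: → [10,16); WM=9
i=7 t=8 v=3: → [2,16); WM=9
i=8 t=8 v=2: → [2,16); WM=11
i=9 t=12 v=8: → [2,16); WM=11
i=10 t=13 v=5: → [2,17); WM=11
i=11 t=15 v=5: → [2,19); WM=14
i=12 t=17 v=6: → [2,21); WM=14
i=13 t=23 v=5: → [23,27); WM=14
i=14 t=22 v=4: → [22,27); WM=22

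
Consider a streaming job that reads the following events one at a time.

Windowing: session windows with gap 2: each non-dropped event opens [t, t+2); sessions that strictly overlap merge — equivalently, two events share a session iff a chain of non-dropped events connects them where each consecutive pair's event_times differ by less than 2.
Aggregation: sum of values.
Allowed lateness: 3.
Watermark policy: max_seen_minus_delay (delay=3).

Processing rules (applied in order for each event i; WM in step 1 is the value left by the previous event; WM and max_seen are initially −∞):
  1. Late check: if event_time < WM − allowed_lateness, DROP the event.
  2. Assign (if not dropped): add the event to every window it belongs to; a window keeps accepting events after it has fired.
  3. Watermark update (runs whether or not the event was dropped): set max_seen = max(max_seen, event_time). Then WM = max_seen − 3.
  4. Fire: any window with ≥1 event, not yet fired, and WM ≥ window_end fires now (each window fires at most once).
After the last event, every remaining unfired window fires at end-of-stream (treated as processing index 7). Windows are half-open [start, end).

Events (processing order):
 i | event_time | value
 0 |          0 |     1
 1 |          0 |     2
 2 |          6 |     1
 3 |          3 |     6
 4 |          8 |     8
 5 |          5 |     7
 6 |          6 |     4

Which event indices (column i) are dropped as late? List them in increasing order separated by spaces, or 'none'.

i=0 t=0 v=1: → [0,2); WM=-3
i=1 t=0 v=2: → [0,2); WM=-3
i=2 t=6 v=1: → [6,8); WM=3
i=3 t=3 v=6: → [3,5); WM=3
i=4 t=8 v=8: → [8,10); WM=5
i=5 t=5 v=7: → [5,8); WM=5
i=6 t=6 v=4: → [5,8); WM=5

none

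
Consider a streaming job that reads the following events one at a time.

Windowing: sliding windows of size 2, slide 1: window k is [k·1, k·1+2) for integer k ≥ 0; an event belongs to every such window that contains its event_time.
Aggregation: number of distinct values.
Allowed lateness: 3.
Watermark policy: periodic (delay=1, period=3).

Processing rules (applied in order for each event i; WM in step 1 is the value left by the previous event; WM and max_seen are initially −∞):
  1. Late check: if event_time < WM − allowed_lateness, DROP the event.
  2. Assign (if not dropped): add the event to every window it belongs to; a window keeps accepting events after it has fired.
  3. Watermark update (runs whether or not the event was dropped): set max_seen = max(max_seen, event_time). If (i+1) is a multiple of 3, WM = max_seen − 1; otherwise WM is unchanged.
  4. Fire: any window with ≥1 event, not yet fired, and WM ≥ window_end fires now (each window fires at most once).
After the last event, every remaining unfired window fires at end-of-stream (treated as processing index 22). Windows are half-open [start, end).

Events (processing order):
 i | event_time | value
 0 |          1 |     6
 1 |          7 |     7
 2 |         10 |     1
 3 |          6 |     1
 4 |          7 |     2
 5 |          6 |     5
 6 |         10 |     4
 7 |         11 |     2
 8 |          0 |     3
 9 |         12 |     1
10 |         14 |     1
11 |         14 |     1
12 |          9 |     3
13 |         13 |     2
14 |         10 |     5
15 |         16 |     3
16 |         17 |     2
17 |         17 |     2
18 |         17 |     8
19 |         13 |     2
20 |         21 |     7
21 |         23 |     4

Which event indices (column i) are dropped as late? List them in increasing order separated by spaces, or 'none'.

i=0 t=1 v=6: → [1,3),[0,2); WM=−∞
i=1 t=7 v=7: → [7,9),[6,8); WM=−∞
i=2 t=10 v=1: → [10,12),[9,11); WM=9; [0,2) fires=1 [1,3) fires=1 [6,8) fires=1 [7,9) fires=1
i=3 t=6 v=1: → [6,8),[5,7); WM=9; [5,7) fires=1
i=4 t=7 v=2: → [7,9),[6,8); WM=9
i=5 t=6 v=5: → [6,8),[5,7); WM=9
i=6 t=10 v=4: → [10,12),[9,11); WM=9
i=7 t=11 v=2: → [11,13),[10,12); WM=9
i=8 t=0 v=3: DROP (t<9-3); WM=10
i=9 t=12 v=1: → [12,14),[11,13); WM=10
i=10 t=14 v=1: → [14,16),[13,15); WM=10
i=11 t=14 v=1: → [14,16),[13,15); WM=13; [9,11) fires=2 [10,12) fires=3 [11,13) fires=2
i=12 t=9 v=3: DROP (t<13-3); WM=13
i=13 t=13 v=2: → [13,15),[12,14); WM=13
i=14 t=10 v=5: → [10,12),[9,11); WM=13
i=15 t=16 v=3: → [16,18),[15,17); WM=13
i=16 t=17 v=2: → [17,19),[16,18); WM=13
i=17 t=17 v=2: → [17,19),[16,18); WM=16; [12,14) fires=2 [13,15) fires=2 [14,16) fires=1
i=18 t=17 v=8: → [17,19),[16,18); WM=16
i=19 t=13 v=2: → [13,15),[12,14); WM=16
i=20 t=21 v=7: → [21,23),[20,22); WM=20; [15,17) fires=1 [16,18) fires=3 [17,19) fires=2
i=21 t=23 v=4: → [23,25),[22,24); WM=20

8 12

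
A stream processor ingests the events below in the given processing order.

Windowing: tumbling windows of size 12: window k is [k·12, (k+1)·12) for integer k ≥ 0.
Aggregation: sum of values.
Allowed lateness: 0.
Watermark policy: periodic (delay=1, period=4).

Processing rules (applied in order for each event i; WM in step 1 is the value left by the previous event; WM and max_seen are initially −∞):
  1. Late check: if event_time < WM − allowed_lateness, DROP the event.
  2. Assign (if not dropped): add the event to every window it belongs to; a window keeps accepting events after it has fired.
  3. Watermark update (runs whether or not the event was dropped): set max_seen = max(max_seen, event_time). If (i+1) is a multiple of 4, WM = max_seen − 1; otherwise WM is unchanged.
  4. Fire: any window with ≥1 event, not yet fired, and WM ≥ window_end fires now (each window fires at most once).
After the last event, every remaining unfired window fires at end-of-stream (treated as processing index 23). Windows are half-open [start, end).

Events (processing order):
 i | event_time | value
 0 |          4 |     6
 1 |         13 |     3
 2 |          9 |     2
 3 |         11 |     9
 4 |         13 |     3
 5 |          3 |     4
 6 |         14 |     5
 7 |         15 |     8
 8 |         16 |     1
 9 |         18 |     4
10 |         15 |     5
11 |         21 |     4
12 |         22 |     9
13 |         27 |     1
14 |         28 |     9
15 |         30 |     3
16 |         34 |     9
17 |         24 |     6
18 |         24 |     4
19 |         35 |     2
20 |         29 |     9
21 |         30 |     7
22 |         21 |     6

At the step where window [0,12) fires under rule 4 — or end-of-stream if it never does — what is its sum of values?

17

i=0 t=4 v=6: → [0,12); WM=−∞
i=1 t=13 v=3: → [12,24); WM=−∞
i=2 t=9 v=2: → [0,12); WM=−∞
i=3 t=11 v=9: → [0,12); WM=12; [0,12) fires=17
i=4 t=13 v=3: → [12,24); WM=12
i=5 t=3 v=4: DROP (t<12-0); WM=12
i=6 t=14 v=5: → [12,24); WM=12
i=7 t=15 v=8: → [12,24); WM=14
i=8 t=16 v=1: → [12,24); WM=14
i=9 t=18 v=4: → [12,24); WM=14
i=10 t=15 v=5: → [12,24); WM=14
i=11 t=21 v=4: → [12,24); WM=20
i=12 t=22 v=9: → [12,24); WM=20
i=13 t=27 v=1: → [24,36); WM=20
i=14 t=28 v=9: → [24,36); WM=20
i=15 t=30 v=3: → [24,36); WM=29; [12,24) fires=42
i=16 t=34 v=9: → [24,36); WM=29
i=17 t=24 v=6: DROP (t<29-0); WM=29
i=18 t=24 v=4: DROP (t<29-0); WM=29
i=19 t=35 v=2: → [24,36); WM=34
i=20 t=29 v=9: DROP (t<34-0); WM=34
i=21 t=30 v=7: DROP (t<34-0); WM=34
i=22 t=21 v=6: DROP (t<34-0); WM=34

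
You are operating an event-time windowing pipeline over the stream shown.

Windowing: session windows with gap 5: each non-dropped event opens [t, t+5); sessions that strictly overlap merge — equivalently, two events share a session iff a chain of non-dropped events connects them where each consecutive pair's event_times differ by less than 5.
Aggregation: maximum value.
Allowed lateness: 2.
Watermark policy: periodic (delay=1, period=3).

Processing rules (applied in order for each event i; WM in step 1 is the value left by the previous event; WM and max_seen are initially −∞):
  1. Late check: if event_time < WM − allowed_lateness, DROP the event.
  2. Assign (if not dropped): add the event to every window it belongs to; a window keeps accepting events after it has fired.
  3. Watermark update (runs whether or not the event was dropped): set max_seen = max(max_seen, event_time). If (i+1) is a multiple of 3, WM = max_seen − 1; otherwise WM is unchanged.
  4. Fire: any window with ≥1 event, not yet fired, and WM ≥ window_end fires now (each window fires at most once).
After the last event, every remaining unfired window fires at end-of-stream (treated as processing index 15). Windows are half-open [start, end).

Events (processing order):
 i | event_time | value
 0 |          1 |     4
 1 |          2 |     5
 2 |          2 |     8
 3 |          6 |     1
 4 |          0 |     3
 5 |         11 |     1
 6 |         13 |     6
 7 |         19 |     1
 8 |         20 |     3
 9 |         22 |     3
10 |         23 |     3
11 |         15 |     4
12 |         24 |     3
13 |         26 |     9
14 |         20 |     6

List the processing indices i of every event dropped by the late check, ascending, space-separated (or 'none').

i=0 t=1 v=4: → [1,6); WM=−∞
i=1 t=2 v=5: → [1,7); WM=−∞
i=2 t=2 v=8: → [1,7); WM=1
i=3 t=6 v=1: → [1,11); WM=1
i=4 t=0 v=3: → [0,11); WM=1
i=5 t=11 v=1: → [11,16); WM=10
i=6 t=13 v=6: → [11,18); WM=10
i=7 t=19 v=1: → [19,24); WM=10
i=8 t=20 v=3: → [19,25); WM=19
i=9 t=22 v=3: → [19,27); WM=19
i=10 t=23 v=3: → [19,28); WM=19
i=11 t=15 v=4: DROP (t<19-2); WM=22
i=12 t=24 v=3: → [19,29); WM=22
i=13 t=26 v=9: → [19,31); WM=22
i=14 t=20 v=6: → [19,31); WM=25

11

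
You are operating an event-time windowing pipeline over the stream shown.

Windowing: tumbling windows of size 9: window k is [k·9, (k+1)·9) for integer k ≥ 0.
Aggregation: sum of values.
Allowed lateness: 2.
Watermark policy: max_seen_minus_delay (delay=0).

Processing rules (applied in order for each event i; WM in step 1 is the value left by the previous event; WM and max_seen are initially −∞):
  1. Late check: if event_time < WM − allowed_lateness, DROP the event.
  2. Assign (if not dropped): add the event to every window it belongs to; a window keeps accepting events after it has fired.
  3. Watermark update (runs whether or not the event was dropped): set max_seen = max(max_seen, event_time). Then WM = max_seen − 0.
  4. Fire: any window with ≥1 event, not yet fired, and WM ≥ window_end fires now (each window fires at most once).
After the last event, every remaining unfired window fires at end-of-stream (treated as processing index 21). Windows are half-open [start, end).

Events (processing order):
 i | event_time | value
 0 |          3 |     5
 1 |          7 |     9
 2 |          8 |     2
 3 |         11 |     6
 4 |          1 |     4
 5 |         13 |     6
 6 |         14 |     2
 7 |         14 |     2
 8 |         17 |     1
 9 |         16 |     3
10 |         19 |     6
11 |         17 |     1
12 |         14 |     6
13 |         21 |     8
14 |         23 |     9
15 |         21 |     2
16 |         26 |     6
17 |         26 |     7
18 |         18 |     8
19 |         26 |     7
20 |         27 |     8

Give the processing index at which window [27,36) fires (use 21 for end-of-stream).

i=0 t=3 v=5: → [0,9); WM=3
i=1 t=7 v=9: → [0,9); WM=7
i=2 t=8 v=2: → [0,9); WM=8
i=3 t=11 v=6: → [9,18); WM=11; [0,9) fires=16
i=4 t=1 v=4: DROP (t<11-2); WM=11
i=5 t=13 v=6: → [9,18); WM=13
i=6 t=14 v=2: → [9,18); WM=14
i=7 t=14 v=2: → [9,18); WM=14
i=8 t=17 v=1: → [9,18); WM=17
i=9 t=16 v=3: → [9,18); WM=17
i=10 t=19 v=6: → [18,27); WM=19; [9,18) fires=20
i=11 t=17 v=1: → [9,18); WM=19
i=12 t=14 v=6: DROP (t<19-2); WM=19
i=13 t=21 v=8: → [18,27); WM=21
i=14 t=23 v=9: → [18,27); WM=23
i=15 t=21 v=2: → [18,27); WM=23
i=16 t=26 v=6: → [18,27); WM=26
i=17 t=26 v=7: → [18,27); WM=26
i=18 t=18 v=8: DROP (t<26-2); WM=26
i=19 t=26 v=7: → [18,27); WM=26
i=20 t=27 v=8: → [27,36); WM=27; [18,27) fires=45

21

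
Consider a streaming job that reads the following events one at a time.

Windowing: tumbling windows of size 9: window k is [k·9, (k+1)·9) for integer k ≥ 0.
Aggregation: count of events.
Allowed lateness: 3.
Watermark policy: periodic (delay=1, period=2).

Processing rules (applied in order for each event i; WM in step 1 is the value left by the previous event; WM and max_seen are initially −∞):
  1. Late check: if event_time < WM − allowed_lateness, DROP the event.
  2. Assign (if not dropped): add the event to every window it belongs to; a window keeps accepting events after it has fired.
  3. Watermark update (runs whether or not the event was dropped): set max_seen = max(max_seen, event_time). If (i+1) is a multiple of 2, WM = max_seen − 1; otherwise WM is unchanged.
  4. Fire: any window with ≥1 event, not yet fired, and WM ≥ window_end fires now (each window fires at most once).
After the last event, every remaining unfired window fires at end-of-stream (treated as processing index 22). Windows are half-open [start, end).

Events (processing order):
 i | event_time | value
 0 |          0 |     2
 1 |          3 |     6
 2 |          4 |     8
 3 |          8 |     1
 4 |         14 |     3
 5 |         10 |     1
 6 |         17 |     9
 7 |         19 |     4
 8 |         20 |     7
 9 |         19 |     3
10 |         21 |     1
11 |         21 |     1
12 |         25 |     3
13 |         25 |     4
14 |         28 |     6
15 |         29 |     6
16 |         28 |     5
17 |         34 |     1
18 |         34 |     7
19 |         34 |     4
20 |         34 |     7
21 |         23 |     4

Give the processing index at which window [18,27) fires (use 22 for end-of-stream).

15

i=0 t=0 v=2: → [0,9); WM=−∞
i=1 t=3 v=6: → [0,9); WM=2
i=2 t=4 v=8: → [0,9); WM=2
i=3 t=8 v=1: → [0,9); WM=7
i=4 t=14 v=3: → [9,18); WM=7
i=5 t=10 v=1: → [9,18); WM=13; [0,9) fires=4
i=6 t=17 v=9: → [9,18); WM=13
i=7 t=19 v=4: → [18,27); WM=18; [9,18) fires=3
i=8 t=20 v=7: → [18,27); WM=18
i=9 t=19 v=3: → [18,27); WM=19
i=10 t=21 v=1: → [18,27); WM=19
i=11 t=21 v=1: → [18,27); WM=20
i=12 t=25 v=3: → [18,27); WM=20
i=13 t=25 v=4: → [18,27); WM=24
i=14 t=28 v=6: → [27,36); WM=24
i=15 t=29 v=6: → [27,36); WM=28; [18,27) fires=7
i=16 t=28 v=5: → [27,36); WM=28
i=17 t=34 v=1: → [27,36); WM=33
i=18 t=34 v=7: → [27,36); WM=33
i=19 t=34 v=4: → [27,36); WM=33
i=20 t=34 v=7: → [27,36); WM=33
i=21 t=23 v=4: DROP (t<33-3); WM=33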